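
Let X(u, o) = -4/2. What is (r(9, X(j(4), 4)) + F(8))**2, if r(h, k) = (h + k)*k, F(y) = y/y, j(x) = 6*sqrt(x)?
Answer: 169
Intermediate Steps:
X(u, o) = -2 (X(u, o) = -4*1/2 = -2)
F(y) = 1
r(h, k) = k*(h + k)
(r(9, X(j(4), 4)) + F(8))**2 = (-2*(9 - 2) + 1)**2 = (-2*7 + 1)**2 = (-14 + 1)**2 = (-13)**2 = 169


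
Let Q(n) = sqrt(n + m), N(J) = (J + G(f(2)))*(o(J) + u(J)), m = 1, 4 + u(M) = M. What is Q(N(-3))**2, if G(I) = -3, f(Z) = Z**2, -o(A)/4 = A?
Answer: -29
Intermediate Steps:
u(M) = -4 + M
o(A) = -4*A
N(J) = (-4 - 3*J)*(-3 + J) (N(J) = (J - 3)*(-4*J + (-4 + J)) = (-3 + J)*(-4 - 3*J) = (-4 - 3*J)*(-3 + J))
Q(n) = sqrt(1 + n) (Q(n) = sqrt(n + 1) = sqrt(1 + n))
Q(N(-3))**2 = (sqrt(1 + (12 - 3*(-3)**2 + 5*(-3))))**2 = (sqrt(1 + (12 - 3*9 - 15)))**2 = (sqrt(1 + (12 - 27 - 15)))**2 = (sqrt(1 - 30))**2 = (sqrt(-29))**2 = (I*sqrt(29))**2 = -29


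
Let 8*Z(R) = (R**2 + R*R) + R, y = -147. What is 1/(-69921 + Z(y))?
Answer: -8/516297 ≈ -1.5495e-5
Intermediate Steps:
Z(R) = R**2/4 + R/8 (Z(R) = ((R**2 + R*R) + R)/8 = ((R**2 + R**2) + R)/8 = (2*R**2 + R)/8 = (R + 2*R**2)/8 = R**2/4 + R/8)
1/(-69921 + Z(y)) = 1/(-69921 + (1/8)*(-147)*(1 + 2*(-147))) = 1/(-69921 + (1/8)*(-147)*(1 - 294)) = 1/(-69921 + (1/8)*(-147)*(-293)) = 1/(-69921 + 43071/8) = 1/(-516297/8) = -8/516297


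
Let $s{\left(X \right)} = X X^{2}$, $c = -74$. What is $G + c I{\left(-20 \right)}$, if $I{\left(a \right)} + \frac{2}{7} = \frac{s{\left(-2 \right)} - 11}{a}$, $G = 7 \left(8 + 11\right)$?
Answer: $\frac{5869}{70} \approx 83.843$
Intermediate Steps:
$G = 133$ ($G = 7 \cdot 19 = 133$)
$s{\left(X \right)} = X^{3}$
$I{\left(a \right)} = - \frac{2}{7} - \frac{19}{a}$ ($I{\left(a \right)} = - \frac{2}{7} + \frac{\left(-2\right)^{3} - 11}{a} = - \frac{2}{7} + \frac{-8 - 11}{a} = - \frac{2}{7} - \frac{19}{a}$)
$G + c I{\left(-20 \right)} = 133 - 74 \left(- \frac{2}{7} - \frac{19}{-20}\right) = 133 - 74 \left(- \frac{2}{7} - - \frac{19}{20}\right) = 133 - 74 \left(- \frac{2}{7} + \frac{19}{20}\right) = 133 - \frac{3441}{70} = \frac{5869}{70}$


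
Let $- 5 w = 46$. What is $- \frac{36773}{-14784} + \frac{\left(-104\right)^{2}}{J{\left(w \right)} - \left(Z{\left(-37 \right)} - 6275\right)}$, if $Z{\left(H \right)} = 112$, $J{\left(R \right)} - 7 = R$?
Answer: $\frac{14638441}{3450048} \approx 4.243$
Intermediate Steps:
$w = - \frac{46}{5}$ ($w = \left(- \frac{1}{5}\right) 46 = - \frac{46}{5} \approx -9.2$)
$J{\left(R \right)} = 7 + R$
$- \frac{36773}{-14784} + \frac{\left(-104\right)^{2}}{J{\left(w \right)} - \left(Z{\left(-37 \right)} - 6275\right)} = - \frac{36773}{-14784} + \frac{\left(-104\right)^{2}}{\left(7 - \frac{46}{5}\right) - \left(112 - 6275\right)} = \left(-36773\right) \left(- \frac{1}{14784}\right) + \frac{10816}{- \frac{11}{5} - \left(112 - 6275\right)} = \frac{3343}{1344} + \frac{10816}{- \frac{11}{5} - -6163} = \frac{3343}{1344} + \frac{10816}{- \frac{11}{5} + 6163} = \frac{3343}{1344} + \frac{10816}{\frac{30804}{5}} = \frac{3343}{1344} + 10816 \cdot \frac{5}{30804} = \frac{3343}{1344} + \frac{13520}{7701} = \frac{14638441}{3450048}$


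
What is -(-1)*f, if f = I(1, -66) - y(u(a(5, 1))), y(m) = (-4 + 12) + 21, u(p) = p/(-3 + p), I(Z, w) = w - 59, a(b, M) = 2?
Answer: -154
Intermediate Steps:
I(Z, w) = -59 + w
u(p) = p/(-3 + p)
y(m) = 29 (y(m) = 8 + 21 = 29)
f = -154 (f = (-59 - 66) - 1*29 = -125 - 29 = -154)
-(-1)*f = -(-1)*(-154) = -1*154 = -154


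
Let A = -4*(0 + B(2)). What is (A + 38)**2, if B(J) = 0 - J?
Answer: 2116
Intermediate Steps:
B(J) = -J
A = 8 (A = -4*(0 - 1*2) = -4*(0 - 2) = -4*(-2) = 8)
(A + 38)**2 = (8 + 38)**2 = 46**2 = 2116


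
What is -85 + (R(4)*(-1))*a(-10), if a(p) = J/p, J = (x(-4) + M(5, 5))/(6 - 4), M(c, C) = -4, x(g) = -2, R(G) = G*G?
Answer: -449/5 ≈ -89.800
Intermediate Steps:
R(G) = G²
J = -3 (J = (-2 - 4)/(6 - 4) = -6/2 = -6*½ = -3)
a(p) = -3/p
-85 + (R(4)*(-1))*a(-10) = -85 + (4²*(-1))*(-3/(-10)) = -85 + (16*(-1))*(-3*(-⅒)) = -85 - 16*3/10 = -85 - 24/5 = -449/5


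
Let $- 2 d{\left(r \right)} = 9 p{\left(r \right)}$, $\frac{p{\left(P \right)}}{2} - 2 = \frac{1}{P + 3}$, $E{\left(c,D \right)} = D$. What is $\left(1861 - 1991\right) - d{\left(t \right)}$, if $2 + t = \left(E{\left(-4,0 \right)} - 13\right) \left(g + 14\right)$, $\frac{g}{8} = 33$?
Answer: $- \frac{404665}{3613} \approx -112.0$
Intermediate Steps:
$p{\left(P \right)} = 4 + \frac{2}{3 + P}$ ($p{\left(P \right)} = 4 + \frac{2}{P + 3} = 4 + \frac{2}{3 + P}$)
$g = 264$ ($g = 8 \cdot 33 = 264$)
$t = -3616$ ($t = -2 + \left(0 - 13\right) \left(264 + 14\right) = -2 - 3614 = -3616$)
$d{\left(r \right)} = - \frac{9 \left(7 + 2 r\right)}{3 + r}$ ($d{\left(r \right)} = - \frac{9 \frac{2 \left(7 + 2 r\right)}{3 + r}}{2} = - \frac{18 \frac{1}{3 + r} \left(7 + 2 r\right)}{2} = - \frac{9 \left(7 + 2 r\right)}{3 + r}$)
$\left(1861 - 1991\right) - d{\left(t \right)} = \left(1861 - 1991\right) - \frac{9 \left(-7 - -7232\right)}{3 - 3616} = \left(1861 - 1991\right) - \frac{9 \left(-7 + 7232\right)}{-3613} = -130 - 9 \left(- \frac{1}{3613}\right) 7225 = -130 - - \frac{65025}{3613} = -130 + \frac{65025}{3613} = - \frac{404665}{3613}$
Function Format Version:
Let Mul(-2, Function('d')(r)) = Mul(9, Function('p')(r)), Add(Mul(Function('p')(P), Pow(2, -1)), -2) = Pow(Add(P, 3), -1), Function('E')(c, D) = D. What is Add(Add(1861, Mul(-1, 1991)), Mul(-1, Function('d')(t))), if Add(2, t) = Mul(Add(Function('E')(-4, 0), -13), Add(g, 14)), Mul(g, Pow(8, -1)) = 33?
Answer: Rational(-404665, 3613) ≈ -112.00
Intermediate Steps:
Function('p')(P) = Add(4, Mul(2, Pow(Add(3, P), -1))) (Function('p')(P) = Add(4, Mul(2, Pow(Add(P, 3), -1))) = Add(4, Mul(2, Pow(Add(3, P), -1))))
g = 264 (g = Mul(8, 33) = 264)
t = -3616 (t = Add(-2, Mul(Add(0, -13), Add(264, 14))) = Add(-2, Mul(-13, 278)) = Add(-2, -3614) = -3616)
Function('d')(r) = Mul(-9, Pow(Add(3, r), -1), Add(7, Mul(2, r))) (Function('d')(r) = Mul(Rational(-1, 2), Mul(9, Mul(2, Pow(Add(3, r), -1), Add(7, Mul(2, r))))) = Mul(Rational(-1, 2), Mul(18, Pow(Add(3, r), -1), Add(7, Mul(2, r)))) = Mul(-9, Pow(Add(3, r), -1), Add(7, Mul(2, r))))
Add(Add(1861, Mul(-1, 1991)), Mul(-1, Function('d')(t))) = Add(Add(1861, Mul(-1, 1991)), Mul(-1, Mul(9, Pow(Add(3, -3616), -1), Add(-7, Mul(-2, -3616))))) = Add(Add(1861, -1991), Mul(-1, Mul(9, Pow(-3613, -1), Add(-7, 7232)))) = Add(-130, Mul(-1, Mul(9, Rational(-1, 3613), 7225))) = Add(-130, Mul(-1, Rational(-65025, 3613))) = Add(-130, Rational(65025, 3613)) = Rational(-404665, 3613)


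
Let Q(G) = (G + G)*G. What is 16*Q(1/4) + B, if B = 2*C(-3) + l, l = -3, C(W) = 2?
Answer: 3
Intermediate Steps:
B = 1 (B = 2*2 - 3 = 4 - 3 = 1)
Q(G) = 2*G² (Q(G) = (2*G)*G = 2*G²)
16*Q(1/4) + B = 16*(2*(1/4)²) + 1 = 16*(2*(¼)²) + 1 = 16*(2*(1/16)) + 1 = 16*(⅛) + 1 = 2 + 1 = 3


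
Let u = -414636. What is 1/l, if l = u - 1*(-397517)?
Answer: -1/17119 ≈ -5.8415e-5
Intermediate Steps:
l = -17119 (l = -414636 - 1*(-397517) = -414636 + 397517 = -17119)
1/l = 1/(-17119) = -1/17119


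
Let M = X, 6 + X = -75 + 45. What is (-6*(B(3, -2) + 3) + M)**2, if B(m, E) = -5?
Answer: 576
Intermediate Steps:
X = -36 (X = -6 + (-75 + 45) = -6 - 30 = -36)
M = -36
(-6*(B(3, -2) + 3) + M)**2 = (-6*(-5 + 3) - 36)**2 = (-6*(-2) - 36)**2 = (12 - 36)**2 = (-24)**2 = 576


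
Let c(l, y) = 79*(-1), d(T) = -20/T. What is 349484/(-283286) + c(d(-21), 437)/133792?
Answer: -23390271461/18950700256 ≈ -1.2343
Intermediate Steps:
c(l, y) = -79
349484/(-283286) + c(d(-21), 437)/133792 = 349484/(-283286) - 79/133792 = 349484*(-1/283286) - 79*1/133792 = -174742/141643 - 79/133792 = -23390271461/18950700256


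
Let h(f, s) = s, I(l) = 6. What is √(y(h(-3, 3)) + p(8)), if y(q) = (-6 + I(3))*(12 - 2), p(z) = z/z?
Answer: 1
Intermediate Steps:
p(z) = 1
y(q) = 0 (y(q) = (-6 + 6)*(12 - 2) = 0*10 = 0)
√(y(h(-3, 3)) + p(8)) = √(0 + 1) = √1 = 1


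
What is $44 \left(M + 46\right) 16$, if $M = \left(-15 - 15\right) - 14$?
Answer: $1408$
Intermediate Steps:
$M = -44$ ($M = -30 - 14 = -44$)
$44 \left(M + 46\right) 16 = 44 \left(-44 + 46\right) 16 = 44 \cdot 2 \cdot 16 = 88 \cdot 16 = 1408$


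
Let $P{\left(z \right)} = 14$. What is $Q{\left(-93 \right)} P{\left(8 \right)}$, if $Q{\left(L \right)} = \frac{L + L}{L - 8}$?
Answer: $\frac{2604}{101} \approx 25.782$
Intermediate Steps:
$Q{\left(L \right)} = \frac{2 L}{-8 + L}$
$Q{\left(-93 \right)} P{\left(8 \right)} = 2 \left(-93\right) \frac{1}{-8 - 93} \cdot 14 = 2 \left(-93\right) \frac{1}{-101} \cdot 14 = 2 \left(-93\right) \left(- \frac{1}{101}\right) 14 = \frac{186}{101} \cdot 14 = \frac{2604}{101}$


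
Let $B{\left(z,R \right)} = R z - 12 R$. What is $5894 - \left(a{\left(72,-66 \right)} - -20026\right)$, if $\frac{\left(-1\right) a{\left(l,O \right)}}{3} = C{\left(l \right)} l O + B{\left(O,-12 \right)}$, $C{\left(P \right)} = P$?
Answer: $-1037756$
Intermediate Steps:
$B{\left(z,R \right)} = - 12 R + R z$
$a{\left(l,O \right)} = -432 + 36 O - 3 O l^{2}$ ($a{\left(l,O \right)} = - 3 \left(l l O - 12 \left(-12 + O\right)\right) = - 3 \left(l^{2} O - \left(-144 + 12 O\right)\right) = - 3 \left(O l^{2} - \left(-144 + 12 O\right)\right) = - 3 \left(144 - 12 O + O l^{2}\right) = -432 + 36 O - 3 O l^{2}$)
$5894 - \left(a{\left(72,-66 \right)} - -20026\right) = 5894 - \left(\left(-432 + 36 \left(-66\right) - - 198 \cdot 72^{2}\right) - -20026\right) = 5894 - \left(\left(-432 - 2376 - \left(-198\right) 5184\right) + 20026\right) = 5894 - \left(\left(-432 - 2376 + 1026432\right) + 20026\right) = 5894 - \left(1023624 + 20026\right) = 5894 - 1043650 = -1037756$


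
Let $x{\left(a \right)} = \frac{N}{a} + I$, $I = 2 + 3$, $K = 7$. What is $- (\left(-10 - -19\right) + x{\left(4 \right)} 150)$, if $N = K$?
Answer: $- \frac{2043}{2} \approx -1021.5$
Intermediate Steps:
$N = 7$
$I = 5$
$x{\left(a \right)} = 5 + \frac{7}{a}$ ($x{\left(a \right)} = \frac{7}{a} + 5 = 5 + \frac{7}{a}$)
$- (\left(-10 - -19\right) + x{\left(4 \right)} 150) = - (\left(-10 - -19\right) + \left(5 + \frac{7}{4}\right) 150) = - (\left(-10 + 19\right) + \left(5 + 7 \cdot \frac{1}{4}\right) 150) = - (9 + \left(5 + \frac{7}{4}\right) 150) = - (9 + \frac{27}{4} \cdot 150) = - (9 + \frac{2025}{2}) = \left(-1\right) \frac{2043}{2} = - \frac{2043}{2}$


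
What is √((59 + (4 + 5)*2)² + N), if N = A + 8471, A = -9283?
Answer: √5117 ≈ 71.533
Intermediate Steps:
N = -812 (N = -9283 + 8471 = -812)
√((59 + (4 + 5)*2)² + N) = √((59 + (4 + 5)*2)² - 812) = √((59 + 9*2)² - 812) = √((59 + 18)² - 812) = √(77² - 812) = √(5929 - 812) = √5117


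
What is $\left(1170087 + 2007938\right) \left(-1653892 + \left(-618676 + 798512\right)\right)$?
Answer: $-4684586819400$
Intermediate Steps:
$\left(1170087 + 2007938\right) \left(-1653892 + \left(-618676 + 798512\right)\right) = 3178025 \left(-1653892 + 179836\right) = 3178025 \left(-1474056\right) = -4684586819400$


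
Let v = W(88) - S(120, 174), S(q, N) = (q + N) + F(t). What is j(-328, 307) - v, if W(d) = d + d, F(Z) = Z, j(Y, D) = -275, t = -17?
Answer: -174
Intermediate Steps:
W(d) = 2*d
S(q, N) = -17 + N + q (S(q, N) = (q + N) - 17 = (N + q) - 17 = -17 + N + q)
v = -101 (v = 2*88 - (-17 + 174 + 120) = 176 - 1*277 = 176 - 277 = -101)
j(-328, 307) - v = -275 - 1*(-101) = -275 + 101 = -174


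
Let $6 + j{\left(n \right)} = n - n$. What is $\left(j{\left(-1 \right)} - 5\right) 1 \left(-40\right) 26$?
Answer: $11440$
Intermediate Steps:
$j{\left(n \right)} = -6$ ($j{\left(n \right)} = -6 + \left(n - n\right) = -6 + 0 = -6$)
$\left(j{\left(-1 \right)} - 5\right) 1 \left(-40\right) 26 = \left(-6 - 5\right) 1 \left(-40\right) 26 = \left(-11\right) 1 \left(-40\right) 26 = \left(-11\right) \left(-40\right) 26 = 440 \cdot 26 = 11440$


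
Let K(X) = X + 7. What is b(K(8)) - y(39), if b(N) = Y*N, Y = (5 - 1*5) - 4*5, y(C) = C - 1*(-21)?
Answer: -360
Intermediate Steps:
K(X) = 7 + X
y(C) = 21 + C (y(C) = C + 21 = 21 + C)
Y = -20 (Y = (5 - 5) - 20 = 0 - 20 = -20)
b(N) = -20*N
b(K(8)) - y(39) = -20*(7 + 8) - (21 + 39) = -20*15 - 1*60 = -300 - 60 = -360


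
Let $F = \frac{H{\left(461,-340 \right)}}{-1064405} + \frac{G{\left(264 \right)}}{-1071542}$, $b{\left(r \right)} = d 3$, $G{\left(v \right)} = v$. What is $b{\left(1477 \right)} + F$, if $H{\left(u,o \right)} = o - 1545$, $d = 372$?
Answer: $\frac{127286074221491}{114055466251} \approx 1116.0$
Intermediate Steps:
$H{\left(u,o \right)} = -1545 + o$
$b{\left(r \right)} = 1116$ ($b{\left(r \right)} = 372 \cdot 3 = 1116$)
$F = \frac{173885375}{114055466251}$ ($F = \frac{-1545 - 340}{-1064405} + \frac{264}{-1071542} = \left(-1885\right) \left(- \frac{1}{1064405}\right) + 264 \left(- \frac{1}{1071542}\right) = \frac{377}{212881} - \frac{132}{535771} = \frac{173885375}{114055466251} \approx 0.0015246$)
$b{\left(1477 \right)} + F = 1116 + \frac{173885375}{114055466251} = \frac{127286074221491}{114055466251}$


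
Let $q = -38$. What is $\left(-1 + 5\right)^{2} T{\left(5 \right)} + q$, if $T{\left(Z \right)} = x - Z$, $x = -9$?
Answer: $-262$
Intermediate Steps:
$T{\left(Z \right)} = -9 - Z$
$\left(-1 + 5\right)^{2} T{\left(5 \right)} + q = \left(-1 + 5\right)^{2} \left(-9 - 5\right) - 38 = 4^{2} \left(-9 - 5\right) - 38 = 16 \left(-14\right) - 38 = -224 - 38 = -262$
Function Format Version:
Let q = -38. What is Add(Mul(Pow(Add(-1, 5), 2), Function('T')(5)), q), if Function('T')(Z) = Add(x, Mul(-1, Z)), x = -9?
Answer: -262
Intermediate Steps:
Function('T')(Z) = Add(-9, Mul(-1, Z))
Add(Mul(Pow(Add(-1, 5), 2), Function('T')(5)), q) = Add(Mul(Pow(Add(-1, 5), 2), Add(-9, Mul(-1, 5))), -38) = Add(Mul(Pow(4, 2), Add(-9, -5)), -38) = Add(Mul(16, -14), -38) = Add(-224, -38) = -262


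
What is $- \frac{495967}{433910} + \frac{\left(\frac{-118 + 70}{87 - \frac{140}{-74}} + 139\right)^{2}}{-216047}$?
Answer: $- \frac{1249107238238196679}{1014088006051004170} \approx -1.2318$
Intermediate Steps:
$- \frac{495967}{433910} + \frac{\left(\frac{-118 + 70}{87 - \frac{140}{-74}} + 139\right)^{2}}{-216047} = \left(-495967\right) \frac{1}{433910} + \left(- \frac{48}{87 - - \frac{70}{37}} + 139\right)^{2} \left(- \frac{1}{216047}\right) = - \frac{495967}{433910} + \left(- \frac{48}{87 + \frac{70}{37}} + 139\right)^{2} \left(- \frac{1}{216047}\right) = - \frac{495967}{433910} + \left(- \frac{48}{\frac{3289}{37}} + 139\right)^{2} \left(- \frac{1}{216047}\right) = - \frac{495967}{433910} + \left(\left(-48\right) \frac{37}{3289} + 139\right)^{2} \left(- \frac{1}{216047}\right) = - \frac{495967}{433910} + \left(- \frac{1776}{3289} + 139\right)^{2} \left(- \frac{1}{216047}\right) = - \frac{495967}{433910} + \left(\frac{455395}{3289}\right)^{2} \left(- \frac{1}{216047}\right) = - \frac{495967}{433910} + \frac{207384606025}{10817521} \left(- \frac{1}{216047}\right) = - \frac{495967}{433910} - \frac{207384606025}{2337092959487} = - \frac{1249107238238196679}{1014088006051004170}$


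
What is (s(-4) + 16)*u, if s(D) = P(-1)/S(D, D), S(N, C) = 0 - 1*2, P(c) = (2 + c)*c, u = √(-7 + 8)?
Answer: 33/2 ≈ 16.500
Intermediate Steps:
u = 1 (u = √1 = 1)
P(c) = c*(2 + c)
S(N, C) = -2 (S(N, C) = 0 - 2 = -2)
s(D) = ½ (s(D) = -(2 - 1)/(-2) = -1*1*(-½) = -1*(-½) = ½)
(s(-4) + 16)*u = (½ + 16)*1 = (33/2)*1 = 33/2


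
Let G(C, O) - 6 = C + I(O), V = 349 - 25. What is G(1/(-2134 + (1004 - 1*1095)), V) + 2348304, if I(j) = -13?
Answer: 5224960824/2225 ≈ 2.3483e+6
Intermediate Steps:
V = 324
G(C, O) = -7 + C (G(C, O) = 6 + (C - 13) = 6 + (-13 + C) = -7 + C)
G(1/(-2134 + (1004 - 1*1095)), V) + 2348304 = (-7 + 1/(-2134 + (1004 - 1*1095))) + 2348304 = (-7 + 1/(-2134 + (1004 - 1095))) + 2348304 = (-7 + 1/(-2134 - 91)) + 2348304 = (-7 + 1/(-2225)) + 2348304 = (-7 - 1/2225) + 2348304 = -15576/2225 + 2348304 = 5224960824/2225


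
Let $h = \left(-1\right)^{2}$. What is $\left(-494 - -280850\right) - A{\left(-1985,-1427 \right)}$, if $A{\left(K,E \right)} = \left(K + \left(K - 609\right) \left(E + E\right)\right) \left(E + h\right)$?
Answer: $10554521322$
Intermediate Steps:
$h = 1$
$A{\left(K,E \right)} = \left(1 + E\right) \left(K + 2 E \left(-609 + K\right)\right)$ ($A{\left(K,E \right)} = \left(K + \left(K - 609\right) \left(E + E\right)\right) \left(E + 1\right) = \left(K + \left(-609 + K\right) 2 E\right) \left(1 + E\right) = \left(K + 2 E \left(-609 + K\right)\right) \left(1 + E\right) = \left(1 + E\right) \left(K + 2 E \left(-609 + K\right)\right)$)
$\left(-494 - -280850\right) - A{\left(-1985,-1427 \right)} = \left(-494 - -280850\right) - \left(-1985 - -1738086 - 1218 \left(-1427\right)^{2} + 2 \left(-1985\right) \left(-1427\right)^{2} + 3 \left(-1427\right) \left(-1985\right)\right) = \left(-494 + 280850\right) - \left(-1985 + 1738086 - 2480248722 + 2 \left(-1985\right) 2036329 + 8497785\right) = 280356 - \left(-1985 + 1738086 - 2480248722 - 8084226130 + 8497785\right) = 280356 - -10554240966 = 280356 + 10554240966 = 10554521322$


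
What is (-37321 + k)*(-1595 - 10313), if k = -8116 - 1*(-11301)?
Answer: 406491488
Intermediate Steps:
k = 3185 (k = -8116 + 11301 = 3185)
(-37321 + k)*(-1595 - 10313) = (-37321 + 3185)*(-1595 - 10313) = -34136*(-11908) = 406491488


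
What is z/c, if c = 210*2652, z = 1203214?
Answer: 601607/278460 ≈ 2.1605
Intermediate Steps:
c = 556920
z/c = 1203214/556920 = 1203214*(1/556920) = 601607/278460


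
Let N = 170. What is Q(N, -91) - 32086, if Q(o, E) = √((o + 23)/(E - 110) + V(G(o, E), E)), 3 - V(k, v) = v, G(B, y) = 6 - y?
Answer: -32086 + √3758901/201 ≈ -32076.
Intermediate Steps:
V(k, v) = 3 - v
Q(o, E) = √(3 - E + (23 + o)/(-110 + E)) (Q(o, E) = √((o + 23)/(E - 110) + (3 - E)) = √((23 + o)/(-110 + E) + (3 - E)) = √(3 - E + (23 + o)/(-110 + E)))
Q(N, -91) - 32086 = √((23 + 170 - (-110 - 91)*(-3 - 91))/(-110 - 91)) - 32086 = √((23 + 170 - 1*(-201)*(-94))/(-201)) - 32086 = √(-(23 + 170 - 18894)/201) - 32086 = √(-1/201*(-18701)) - 32086 = √(18701/201) - 32086 = √3758901/201 - 32086 = -32086 + √3758901/201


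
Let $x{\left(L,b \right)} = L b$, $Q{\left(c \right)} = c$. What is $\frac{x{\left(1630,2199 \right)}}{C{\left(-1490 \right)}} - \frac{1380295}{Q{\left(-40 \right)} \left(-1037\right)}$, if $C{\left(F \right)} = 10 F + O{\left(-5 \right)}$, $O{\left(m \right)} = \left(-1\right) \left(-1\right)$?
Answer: $- \frac{33848936561}{123602104} \approx -273.85$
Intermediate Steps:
$O{\left(m \right)} = 1$
$C{\left(F \right)} = 1 + 10 F$ ($C{\left(F \right)} = 10 F + 1 = 1 + 10 F$)
$\frac{x{\left(1630,2199 \right)}}{C{\left(-1490 \right)}} - \frac{1380295}{Q{\left(-40 \right)} \left(-1037\right)} = \frac{1630 \cdot 2199}{1 + 10 \left(-1490\right)} - \frac{1380295}{\left(-40\right) \left(-1037\right)} = \frac{3584370}{1 - 14900} - \frac{1380295}{41480} = \frac{3584370}{-14899} - \frac{276059}{8296} = 3584370 \left(- \frac{1}{14899}\right) - \frac{276059}{8296} = - \frac{3584370}{14899} - \frac{276059}{8296} = - \frac{33848936561}{123602104}$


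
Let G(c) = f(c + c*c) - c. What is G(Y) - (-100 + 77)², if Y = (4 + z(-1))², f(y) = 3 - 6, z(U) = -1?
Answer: -541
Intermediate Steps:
f(y) = -3
Y = 9 (Y = (4 - 1)² = 3² = 9)
G(c) = -3 - c
G(Y) - (-100 + 77)² = (-3 - 1*9) - (-100 + 77)² = (-3 - 9) - 1*(-23)² = -12 - 1*529 = -12 - 529 = -541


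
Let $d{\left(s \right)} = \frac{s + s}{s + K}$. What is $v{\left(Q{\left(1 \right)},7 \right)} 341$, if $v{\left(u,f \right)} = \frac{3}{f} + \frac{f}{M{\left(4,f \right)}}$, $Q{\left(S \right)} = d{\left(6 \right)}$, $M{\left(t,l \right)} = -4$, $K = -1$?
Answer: $- \frac{12617}{28} \approx -450.61$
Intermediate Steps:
$d{\left(s \right)} = \frac{2 s}{-1 + s}$ ($d{\left(s \right)} = \frac{s + s}{s - 1} = \frac{2 s}{-1 + s}$)
$Q{\left(S \right)} = \frac{12}{5}$ ($Q{\left(S \right)} = 2 \cdot 6 \frac{1}{-1 + 6} = 2 \cdot 6 \cdot \frac{1}{5} = \frac{12}{5}$)
$v{\left(u,f \right)} = \frac{3}{f} - \frac{f}{4}$ ($v{\left(u,f \right)} = \frac{3}{f} + \frac{f}{-4} = \frac{3}{f} + f \left(- \frac{1}{4}\right) = \frac{3}{f} - \frac{f}{4}$)
$v{\left(Q{\left(1 \right)},7 \right)} 341 = \left(\frac{3}{7} - \frac{7}{4}\right) 341 = \left(- \frac{37}{28}\right) 341 = - \frac{12617}{28}$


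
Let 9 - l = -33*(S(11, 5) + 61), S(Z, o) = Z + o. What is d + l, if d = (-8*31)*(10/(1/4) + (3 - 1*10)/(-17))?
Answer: -127026/17 ≈ -7472.1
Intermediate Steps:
l = 2550 (l = 9 - (-33)*((11 + 5) + 61) = 9 - (-33)*(16 + 61) = 9 - (-33)*77 = 9 - 1*(-2541) = 9 + 2541 = 2550)
d = -170376/17 (d = -248*(10/(1/4) + (3 - 10)*(-1/17)) = -248*(10*4 - 7*(-1/17)) = -248*(40 + 7/17) = -248*687/17 = -170376/17 ≈ -10022.)
d + l = -170376/17 + 2550 = -127026/17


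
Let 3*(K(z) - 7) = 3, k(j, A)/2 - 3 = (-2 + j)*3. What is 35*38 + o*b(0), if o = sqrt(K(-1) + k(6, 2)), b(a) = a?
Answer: 1330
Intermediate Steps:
k(j, A) = -6 + 6*j (k(j, A) = 6 + 2*((-2 + j)*3) = 6 + 2*(-6 + 3*j) = 6 + (-12 + 6*j) = -6 + 6*j)
K(z) = 8 (K(z) = 7 + (1/3)*3 = 7 + 1 = 8)
o = sqrt(38) (o = sqrt(8 + (-6 + 6*6)) = sqrt(8 + (-6 + 36)) = sqrt(8 + 30) = sqrt(38) ≈ 6.1644)
35*38 + o*b(0) = 35*38 + sqrt(38)*0 = 1330 + 0 = 1330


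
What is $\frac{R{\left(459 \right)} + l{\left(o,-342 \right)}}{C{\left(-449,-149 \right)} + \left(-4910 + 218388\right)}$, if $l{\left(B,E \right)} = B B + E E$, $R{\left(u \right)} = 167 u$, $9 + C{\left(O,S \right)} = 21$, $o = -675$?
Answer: $\frac{324621}{106745} \approx 3.0411$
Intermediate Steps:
$C{\left(O,S \right)} = 12$ ($C{\left(O,S \right)} = -9 + 21 = 12$)
$l{\left(B,E \right)} = B^{2} + E^{2}$
$\frac{R{\left(459 \right)} + l{\left(o,-342 \right)}}{C{\left(-449,-149 \right)} + \left(-4910 + 218388\right)} = \frac{167 \cdot 459 + \left(\left(-675\right)^{2} + \left(-342\right)^{2}\right)}{12 + \left(-4910 + 218388\right)} = \frac{76653 + \left(455625 + 116964\right)}{12 + 213478} = \frac{76653 + 572589}{213490} = 649242 \cdot \frac{1}{213490} = \frac{324621}{106745}$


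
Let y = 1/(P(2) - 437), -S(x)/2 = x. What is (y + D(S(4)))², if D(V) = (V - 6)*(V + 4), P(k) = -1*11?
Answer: 629357569/200704 ≈ 3135.8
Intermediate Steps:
S(x) = -2*x
P(k) = -11
D(V) = (-6 + V)*(4 + V)
y = -1/448 (y = 1/(-11 - 437) = 1/(-448) = -1/448 ≈ -0.0022321)
(y + D(S(4)))² = (-1/448 + (-24 + (-2*4)² - (-4)*4))² = (-1/448 + (-24 + (-8)² - 2*(-8)))² = (-1/448 + (-24 + 64 + 16))² = (-1/448 + 56)² = (25087/448)² = 629357569/200704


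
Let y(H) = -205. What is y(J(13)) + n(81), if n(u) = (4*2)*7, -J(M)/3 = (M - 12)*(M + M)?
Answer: -149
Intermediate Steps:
J(M) = -6*M*(-12 + M) (J(M) = -3*(M - 12)*(M + M) = -3*(-12 + M)*2*M = -6*M*(-12 + M))
n(u) = 56 (n(u) = 8*7 = 56)
y(J(13)) + n(81) = -205 + 56 = -149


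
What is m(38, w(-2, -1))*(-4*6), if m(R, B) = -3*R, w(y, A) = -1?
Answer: 2736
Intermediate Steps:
m(38, w(-2, -1))*(-4*6) = (-3*38)*(-4*6) = -114*(-24) = 2736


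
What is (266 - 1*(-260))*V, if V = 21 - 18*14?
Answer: -121506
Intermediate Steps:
V = -231 (V = 21 - 252 = -231)
(266 - 1*(-260))*V = (266 - 1*(-260))*(-231) = (266 + 260)*(-231) = 526*(-231) = -121506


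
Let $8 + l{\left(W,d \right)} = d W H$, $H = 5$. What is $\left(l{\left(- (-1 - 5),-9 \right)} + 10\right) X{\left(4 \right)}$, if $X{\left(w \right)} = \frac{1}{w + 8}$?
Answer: $- \frac{67}{3} \approx -22.333$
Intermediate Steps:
$X{\left(w \right)} = \frac{1}{8 + w}$
$l{\left(W,d \right)} = -8 + 5 W d$ ($l{\left(W,d \right)} = -8 + d W 5 = -8 + W d 5 = -8 + 5 W d$)
$\left(l{\left(- (-1 - 5),-9 \right)} + 10\right) X{\left(4 \right)} = \frac{\left(-8 + 5 \left(- (-1 - 5)\right) \left(-9\right)\right) + 10}{8 + 4} = \frac{\left(-8 + 5 \left(\left(-1\right) \left(-6\right)\right) \left(-9\right)\right) + 10}{12} = \left(\left(-8 + 5 \cdot 6 \left(-9\right)\right) + 10\right) \frac{1}{12} = \left(\left(-8 - 270\right) + 10\right) \frac{1}{12} = \left(-278 + 10\right) \frac{1}{12} = \left(-268\right) \frac{1}{12} = - \frac{67}{3}$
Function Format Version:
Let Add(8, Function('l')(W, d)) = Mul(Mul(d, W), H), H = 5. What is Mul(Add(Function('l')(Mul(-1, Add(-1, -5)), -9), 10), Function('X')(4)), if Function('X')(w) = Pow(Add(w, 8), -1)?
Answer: Rational(-67, 3) ≈ -22.333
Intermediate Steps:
Function('X')(w) = Pow(Add(8, w), -1)
Function('l')(W, d) = Add(-8, Mul(5, W, d)) (Function('l')(W, d) = Add(-8, Mul(Mul(d, W), 5)) = Add(-8, Mul(Mul(W, d), 5)) = Add(-8, Mul(5, W, d)))
Mul(Add(Function('l')(Mul(-1, Add(-1, -5)), -9), 10), Function('X')(4)) = Mul(Add(Add(-8, Mul(5, Mul(-1, Add(-1, -5)), -9)), 10), Pow(Add(8, 4), -1)) = Mul(Add(Add(-8, Mul(5, Mul(-1, -6), -9)), 10), Pow(12, -1)) = Mul(Add(Add(-8, Mul(5, 6, -9)), 10), Rational(1, 12)) = Mul(Add(Add(-8, -270), 10), Rational(1, 12)) = Mul(Add(-278, 10), Rational(1, 12)) = Mul(-268, Rational(1, 12)) = Rational(-67, 3)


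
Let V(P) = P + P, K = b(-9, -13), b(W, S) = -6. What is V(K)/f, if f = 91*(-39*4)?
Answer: 1/1183 ≈ 0.00084531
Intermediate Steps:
K = -6
V(P) = 2*P
f = -14196 (f = 91*(-156) = -14196)
V(K)/f = (2*(-6))/(-14196) = -12*(-1/14196) = 1/1183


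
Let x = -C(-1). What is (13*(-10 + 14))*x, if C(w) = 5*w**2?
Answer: -260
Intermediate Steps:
x = -5 (x = -5*(-1)**2 = -5 ≈ -5.0000)
(13*(-10 + 14))*x = (13*(-10 + 14))*(-5) = (13*4)*(-5) = 52*(-5) = -260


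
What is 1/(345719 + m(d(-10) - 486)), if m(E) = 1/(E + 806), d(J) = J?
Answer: 310/107172891 ≈ 2.8925e-6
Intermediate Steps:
m(E) = 1/(806 + E)
1/(345719 + m(d(-10) - 486)) = 1/(345719 + 1/(806 + (-10 - 486))) = 1/(345719 + 1/(806 - 496)) = 1/(345719 + 1/310) = 1/(107172891/310) = 310/107172891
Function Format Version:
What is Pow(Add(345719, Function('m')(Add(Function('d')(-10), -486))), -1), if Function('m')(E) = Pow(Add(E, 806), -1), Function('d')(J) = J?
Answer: Rational(310, 107172891) ≈ 2.8925e-6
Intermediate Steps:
Function('m')(E) = Pow(Add(806, E), -1)
Pow(Add(345719, Function('m')(Add(Function('d')(-10), -486))), -1) = Pow(Add(345719, Pow(Add(806, Add(-10, -486)), -1)), -1) = Pow(Add(345719, Pow(Add(806, -496), -1)), -1) = Pow(Add(345719, Pow(310, -1)), -1) = Pow(Add(345719, Rational(1, 310)), -1) = Pow(Rational(107172891, 310), -1) = Rational(310, 107172891)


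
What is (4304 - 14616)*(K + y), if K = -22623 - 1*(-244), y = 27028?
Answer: -47940488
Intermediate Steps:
K = -22379 (K = -22623 + 244 = -22379)
(4304 - 14616)*(K + y) = (4304 - 14616)*(-22379 + 27028) = -10312*4649 = -47940488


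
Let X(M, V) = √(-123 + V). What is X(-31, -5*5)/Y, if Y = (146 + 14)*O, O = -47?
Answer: -I*√37/3760 ≈ -0.0016178*I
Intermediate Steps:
Y = -7520 (Y = (146 + 14)*(-47) = 160*(-47) = -7520)
X(-31, -5*5)/Y = √(-123 - 5*5)/(-7520) = √(-123 - 25)*(-1/7520) = √(-148)*(-1/7520) = (2*I*√37)*(-1/7520) = -I*√37/3760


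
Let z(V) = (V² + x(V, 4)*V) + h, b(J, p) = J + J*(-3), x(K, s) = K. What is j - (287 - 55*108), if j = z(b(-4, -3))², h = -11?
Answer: 19342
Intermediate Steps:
b(J, p) = -2*J (b(J, p) = J - 3*J = -2*J)
z(V) = -11 + 2*V² (z(V) = (V² + V*V) - 11 = (V² + V²) - 11 = 2*V² - 11 = -11 + 2*V²)
j = 13689 (j = (-11 + 2*(-2*(-4))²)² = (-11 + 2*8²)² = (-11 + 2*64)² = (-11 + 128)² = 117² = 13689)
j - (287 - 55*108) = 13689 - (287 - 55*108) = 13689 - (287 - 5940) = 13689 - 1*(-5653) = 13689 + 5653 = 19342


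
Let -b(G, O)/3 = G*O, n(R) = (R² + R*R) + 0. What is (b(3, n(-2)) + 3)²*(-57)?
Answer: -271377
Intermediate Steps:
n(R) = 2*R² (n(R) = (R² + R²) + 0 = 2*R² + 0 = 2*R²)
b(G, O) = -3*G*O
(b(3, n(-2)) + 3)²*(-57) = (-3*3*2*(-2)² + 3)²*(-57) = (-3*3*2*4 + 3)²*(-57) = (-3*3*8 + 3)²*(-57) = (-72 + 3)²*(-57) = (-69)²*(-57) = 4761*(-57) = -271377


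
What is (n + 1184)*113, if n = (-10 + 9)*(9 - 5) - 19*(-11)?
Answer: 156957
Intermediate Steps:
n = 205 (n = -1*4 + 209 = -4 + 209 = 205)
(n + 1184)*113 = (205 + 1184)*113 = 1389*113 = 156957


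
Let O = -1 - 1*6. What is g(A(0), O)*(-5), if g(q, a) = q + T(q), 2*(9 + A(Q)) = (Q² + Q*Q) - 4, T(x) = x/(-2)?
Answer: 55/2 ≈ 27.500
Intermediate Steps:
T(x) = -x/2 (T(x) = x*(-½) = -x/2)
A(Q) = -11 + Q² (A(Q) = -9 + ((Q² + Q*Q) - 4)/2 = -9 + ((Q² + Q²) - 4)/2 = -9 + (2*Q² - 4)/2 = -9 + (-4 + 2*Q²)/2 = -9 + (-2 + Q²) = -11 + Q²)
O = -7 (O = -1 - 6 = -7)
g(q, a) = q/2 (g(q, a) = q - q/2 = q/2)
g(A(0), O)*(-5) = ((-11 + 0²)/2)*(-5) = ((-11 + 0)/2)*(-5) = ((½)*(-11))*(-5) = -11/2*(-5) = 55/2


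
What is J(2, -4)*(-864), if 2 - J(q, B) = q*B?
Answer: -8640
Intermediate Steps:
J(q, B) = 2 - B*q (J(q, B) = 2 - q*B = 2 - B*q)
J(2, -4)*(-864) = (2 - 1*(-4)*2)*(-864) = (2 + 8)*(-864) = 10*(-864) = -8640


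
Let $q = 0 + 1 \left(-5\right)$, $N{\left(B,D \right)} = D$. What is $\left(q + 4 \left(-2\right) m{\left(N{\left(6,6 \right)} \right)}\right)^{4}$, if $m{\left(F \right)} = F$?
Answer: $7890481$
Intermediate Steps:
$q = -5$ ($q = 0 - 5 = -5$)
$\left(q + 4 \left(-2\right) m{\left(N{\left(6,6 \right)} \right)}\right)^{4} = \left(-5 + 4 \left(-2\right) 6\right)^{4} = \left(-5 - 48\right)^{4} = \left(-53\right)^{4} = 7890481$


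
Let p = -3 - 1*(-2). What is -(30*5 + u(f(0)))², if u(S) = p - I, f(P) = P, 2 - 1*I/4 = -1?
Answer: -18769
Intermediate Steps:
I = 12 (I = 8 - 4*(-1) = 8 + 4 = 12)
p = -1 (p = -3 + 2 = -1)
u(S) = -13 (u(S) = -1 - 1*12 = -1 - 12 = -13)
-(30*5 + u(f(0)))² = -(30*5 - 13)² = -(150 - 13)² = -1*137² = -1*18769 = -18769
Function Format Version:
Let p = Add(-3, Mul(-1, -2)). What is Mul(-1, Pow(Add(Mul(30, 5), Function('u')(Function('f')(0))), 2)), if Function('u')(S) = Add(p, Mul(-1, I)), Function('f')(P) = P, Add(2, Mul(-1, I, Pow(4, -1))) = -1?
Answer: -18769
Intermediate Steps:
I = 12 (I = Add(8, Mul(-4, -1)) = Add(8, 4) = 12)
p = -1 (p = Add(-3, 2) = -1)
Function('u')(S) = -13 (Function('u')(S) = Add(-1, Mul(-1, 12)) = Add(-1, -12) = -13)
Mul(-1, Pow(Add(Mul(30, 5), Function('u')(Function('f')(0))), 2)) = Mul(-1, Pow(Add(Mul(30, 5), -13), 2)) = Mul(-1, Pow(Add(150, -13), 2)) = Mul(-1, Pow(137, 2)) = Mul(-1, 18769) = -18769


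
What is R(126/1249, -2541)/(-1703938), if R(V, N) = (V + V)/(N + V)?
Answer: 6/128752111187 ≈ 4.6601e-11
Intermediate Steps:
R(V, N) = 2*V/(N + V) (R(V, N) = (2*V)/(N + V) = 2*V/(N + V))
R(126/1249, -2541)/(-1703938) = (2*(126/1249)/(-2541 + 126/1249))/(-1703938) = (2*(126*(1/1249))/(-2541 + 126*(1/1249)))*(-1/1703938) = (2*(126/1249)/(-2541 + 126/1249))*(-1/1703938) = (2*(126/1249)/(-3173583/1249))*(-1/1703938) = (2*(126/1249)*(-1249/3173583))*(-1/1703938) = -12/151123*(-1/1703938) = 6/128752111187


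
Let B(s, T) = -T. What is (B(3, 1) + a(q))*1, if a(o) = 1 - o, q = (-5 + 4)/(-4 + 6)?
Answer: 1/2 ≈ 0.50000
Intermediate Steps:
q = -1/2 ≈ -0.50000
(B(3, 1) + a(q))*1 = (-1*1 + (1 - 1*(-1/2)))*1 = (-1 + (1 + 1/2))*1 = (-1 + 3/2)*1 = (1/2)*1 = 1/2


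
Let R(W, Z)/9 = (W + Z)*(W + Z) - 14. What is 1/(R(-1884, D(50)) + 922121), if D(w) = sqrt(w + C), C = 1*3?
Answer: 4108447/135027075107168 + 4239*sqrt(53)/135027075107168 ≈ 3.0655e-8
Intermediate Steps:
C = 3
D(w) = sqrt(3 + w) (D(w) = sqrt(w + 3) = sqrt(3 + w))
R(W, Z) = -126 + 9*(W + Z)**2 (R(W, Z) = 9*((W + Z)*(W + Z) - 14) = 9*((W + Z)**2 - 14) = 9*(-14 + (W + Z)**2) = -126 + 9*(W + Z)**2)
1/(R(-1884, D(50)) + 922121) = 1/((-126 + 9*(-1884 + sqrt(3 + 50))**2) + 922121) = 1/((-126 + 9*(-1884 + sqrt(53))**2) + 922121) = 1/(921995 + 9*(-1884 + sqrt(53))**2)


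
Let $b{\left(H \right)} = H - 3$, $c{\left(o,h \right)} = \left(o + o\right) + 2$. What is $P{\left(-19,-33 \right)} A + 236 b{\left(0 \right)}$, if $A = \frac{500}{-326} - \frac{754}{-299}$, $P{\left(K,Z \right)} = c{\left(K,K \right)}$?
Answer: $- \frac{2787636}{3749} \approx -743.57$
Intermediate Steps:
$c{\left(o,h \right)} = 2 + 2 o$ ($c{\left(o,h \right)} = 2 o + 2 = 2 + 2 o$)
$P{\left(K,Z \right)} = 2 + 2 K$
$A = \frac{3704}{3749}$ ($A = 500 \left(- \frac{1}{326}\right) - - \frac{58}{23} = - \frac{250}{163} + \frac{58}{23} = \frac{3704}{3749} \approx 0.988$)
$b{\left(H \right)} = -3 + H$
$P{\left(-19,-33 \right)} A + 236 b{\left(0 \right)} = \left(2 + 2 \left(-19\right)\right) \frac{3704}{3749} + 236 \left(-3 + 0\right) = \left(2 - 38\right) \frac{3704}{3749} + 236 \left(-3\right) = \left(-36\right) \frac{3704}{3749} - 708 = - \frac{133344}{3749} - 708 = - \frac{2787636}{3749}$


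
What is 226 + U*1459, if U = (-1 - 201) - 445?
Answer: -943747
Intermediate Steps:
U = -647 (U = -202 - 445 = -647)
226 + U*1459 = 226 - 647*1459 = 226 - 943973 = -943747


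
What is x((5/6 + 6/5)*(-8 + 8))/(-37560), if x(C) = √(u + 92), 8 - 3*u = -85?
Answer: -√123/37560 ≈ -0.00029528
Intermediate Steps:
u = 31 (u = 8/3 - ⅓*(-85) = 8/3 + 85/3 = 31)
x(C) = √123 (x(C) = √(31 + 92) = √123)
x((5/6 + 6/5)*(-8 + 8))/(-37560) = √123/(-37560) = √123*(-1/37560) = -√123/37560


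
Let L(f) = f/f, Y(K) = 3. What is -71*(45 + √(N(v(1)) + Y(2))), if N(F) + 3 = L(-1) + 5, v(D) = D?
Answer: -3195 - 71*√6 ≈ -3368.9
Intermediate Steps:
L(f) = 1
N(F) = 3 (N(F) = -3 + (1 + 5) = -3 + 6 = 3)
-71*(45 + √(N(v(1)) + Y(2))) = -71*(45 + √(3 + 3)) = -71*(45 + √6) = -3195 - 71*√6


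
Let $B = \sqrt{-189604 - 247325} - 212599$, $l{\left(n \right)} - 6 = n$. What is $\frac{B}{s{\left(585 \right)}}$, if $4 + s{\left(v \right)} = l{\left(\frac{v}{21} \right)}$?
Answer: $- \frac{1488193}{209} + \frac{7 i \sqrt{436929}}{209} \approx -7120.5 + 22.139 i$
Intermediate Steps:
$l{\left(n \right)} = 6 + n$
$s{\left(v \right)} = 2 + \frac{v}{21}$ ($s{\left(v \right)} = -4 + \left(6 + \frac{v}{21}\right) = 2 + \frac{v}{21}$)
$B = -212599 + i \sqrt{436929}$ ($B = \sqrt{-436929} - 212599 = i \sqrt{436929} - 212599 = -212599 + i \sqrt{436929} \approx -2.126 \cdot 10^{5} + 661.01 i$)
$\frac{B}{s{\left(585 \right)}} = \frac{-212599 + i \sqrt{436929}}{2 + \frac{1}{21} \cdot 585} = \frac{-212599 + i \sqrt{436929}}{2 + \frac{195}{7}} = \frac{-212599 + i \sqrt{436929}}{\frac{209}{7}} = \left(-212599 + i \sqrt{436929}\right) \frac{7}{209} = - \frac{1488193}{209} + \frac{7 i \sqrt{436929}}{209}$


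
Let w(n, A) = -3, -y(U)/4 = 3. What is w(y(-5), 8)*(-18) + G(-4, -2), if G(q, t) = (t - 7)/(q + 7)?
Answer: 51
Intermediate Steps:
y(U) = -12 (y(U) = -4*3 = -12)
G(q, t) = (-7 + t)/(7 + q)
w(y(-5), 8)*(-18) + G(-4, -2) = -3*(-18) + (-7 - 2)/(7 - 4) = 54 - 9/3 = 54 + (1/3)*(-9) = 54 - 3 = 51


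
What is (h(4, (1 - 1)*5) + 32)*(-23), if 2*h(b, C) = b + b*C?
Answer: -782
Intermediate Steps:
h(b, C) = b/2 + C*b/2 (h(b, C) = (b + b*C)/2 = (b + C*b)/2 = b/2 + C*b/2)
(h(4, (1 - 1)*5) + 32)*(-23) = ((1/2)*4*(1 + (1 - 1)*5) + 32)*(-23) = ((1/2)*4*(1 + 0*5) + 32)*(-23) = ((1/2)*4*(1 + 0) + 32)*(-23) = ((1/2)*4*1 + 32)*(-23) = (2 + 32)*(-23) = 34*(-23) = -782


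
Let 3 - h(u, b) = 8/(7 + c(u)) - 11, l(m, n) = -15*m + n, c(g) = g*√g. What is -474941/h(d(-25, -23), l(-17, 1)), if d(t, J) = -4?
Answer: -362379983/10322 - 7599056*I/5161 ≈ -35108.0 - 1472.4*I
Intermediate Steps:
c(g) = g^(3/2)
l(m, n) = n - 15*m
h(u, b) = 14 - 8/(7 + u^(3/2)) (h(u, b) = 3 - (8/(7 + u^(3/2)) - 11) = 3 - (-11 + 8/(7 + u^(3/2))) = 3 + (11 - 8/(7 + u^(3/2))) = 14 - 8/(7 + u^(3/2)))
-474941/h(d(-25, -23), l(-17, 1)) = -474941*(7 + (-4)^(3/2))/(2*(45 + 7*(-4)^(3/2))) = -474941*(7 - 8*I)/(2*(45 + 7*(-8*I))) = -474941*(7 - 8*I)*(45 + 56*I)/10322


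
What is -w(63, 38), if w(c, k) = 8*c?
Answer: -504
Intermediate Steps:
-w(63, 38) = -8*63 = -1*504 = -504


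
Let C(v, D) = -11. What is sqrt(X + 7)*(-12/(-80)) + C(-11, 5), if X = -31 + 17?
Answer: -11 + 3*I*sqrt(7)/20 ≈ -11.0 + 0.39686*I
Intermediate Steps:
X = -14
sqrt(X + 7)*(-12/(-80)) + C(-11, 5) = sqrt(-14 + 7)*(-12/(-80)) - 11 = sqrt(-7)*(-12*(-1/80)) - 11 = (I*sqrt(7))*(3/20) - 11 = 3*I*sqrt(7)/20 - 11 = -11 + 3*I*sqrt(7)/20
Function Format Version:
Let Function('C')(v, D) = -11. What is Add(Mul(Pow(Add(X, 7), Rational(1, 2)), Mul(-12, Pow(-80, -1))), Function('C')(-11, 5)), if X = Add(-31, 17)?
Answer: Add(-11, Mul(Rational(3, 20), I, Pow(7, Rational(1, 2)))) ≈ Add(-11.000, Mul(0.39686, I))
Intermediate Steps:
X = -14
Add(Mul(Pow(Add(X, 7), Rational(1, 2)), Mul(-12, Pow(-80, -1))), Function('C')(-11, 5)) = Add(Mul(Pow(Add(-14, 7), Rational(1, 2)), Mul(-12, Pow(-80, -1))), -11) = Add(Mul(Pow(-7, Rational(1, 2)), Mul(-12, Rational(-1, 80))), -11) = Add(Mul(Mul(I, Pow(7, Rational(1, 2))), Rational(3, 20)), -11) = Add(Mul(Rational(3, 20), I, Pow(7, Rational(1, 2))), -11) = Add(-11, Mul(Rational(3, 20), I, Pow(7, Rational(1, 2))))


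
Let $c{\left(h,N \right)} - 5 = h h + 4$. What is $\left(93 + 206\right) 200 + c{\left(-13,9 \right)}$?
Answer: $59978$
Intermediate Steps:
$c{\left(h,N \right)} = 9 + h^{2}$ ($c{\left(h,N \right)} = 5 + \left(h h + 4\right) = 5 + \left(h^{2} + 4\right) = 5 + \left(4 + h^{2}\right) = 9 + h^{2}$)
$\left(93 + 206\right) 200 + c{\left(-13,9 \right)} = \left(93 + 206\right) 200 + \left(9 + \left(-13\right)^{2}\right) = 299 \cdot 200 + \left(9 + 169\right) = 59800 + 178 = 59978$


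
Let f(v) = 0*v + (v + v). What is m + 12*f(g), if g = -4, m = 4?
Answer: -92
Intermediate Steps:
f(v) = 2*v (f(v) = 0 + 2*v = 2*v)
m + 12*f(g) = 4 + 12*(2*(-4)) = 4 + 12*(-8) = 4 - 96 = -92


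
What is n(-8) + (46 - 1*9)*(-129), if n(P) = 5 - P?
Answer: -4760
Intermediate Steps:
n(-8) + (46 - 1*9)*(-129) = (5 - 1*(-8)) + (46 - 1*9)*(-129) = (5 + 8) + (46 - 9)*(-129) = 13 + 37*(-129) = 13 - 4773 = -4760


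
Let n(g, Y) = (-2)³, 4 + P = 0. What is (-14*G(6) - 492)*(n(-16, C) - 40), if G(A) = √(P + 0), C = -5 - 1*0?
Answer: 23616 + 1344*I ≈ 23616.0 + 1344.0*I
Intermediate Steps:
P = -4 (P = -4 + 0 = -4)
C = -5 (C = -5 + 0 = -5)
G(A) = 2*I (G(A) = √(-4 + 0) = √(-4) = 2*I)
n(g, Y) = -8
(-14*G(6) - 492)*(n(-16, C) - 40) = (-28*I - 492)*(-8 - 40) = (-28*I - 492)*(-48) = (-492 - 28*I)*(-48) = 23616 + 1344*I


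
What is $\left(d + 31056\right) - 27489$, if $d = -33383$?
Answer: $-29816$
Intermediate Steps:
$\left(d + 31056\right) - 27489 = \left(-33383 + 31056\right) - 27489 = -2327 - 27489 = -29816$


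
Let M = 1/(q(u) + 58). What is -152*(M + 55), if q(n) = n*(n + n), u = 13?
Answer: -827678/99 ≈ -8360.4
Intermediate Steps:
q(n) = 2*n**2 (q(n) = n*(2*n) = 2*n**2)
M = 1/396 (M = 1/(2*13**2 + 58) = 1/(2*169 + 58) = 1/(338 + 58) = 1/396 ≈ 0.0025253)
-152*(M + 55) = -152*(1/396 + 55) = -152*21781/396 = -827678/99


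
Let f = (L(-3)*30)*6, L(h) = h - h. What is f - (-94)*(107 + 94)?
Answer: 18894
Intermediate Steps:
L(h) = 0
f = 0 (f = (0*30)*6 = 0*6 = 0)
f - (-94)*(107 + 94) = 0 - (-94)*(107 + 94) = 0 - (-94)*201 = 0 - 1*(-18894) = 0 + 18894 = 18894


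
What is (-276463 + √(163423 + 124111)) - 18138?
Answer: -294601 + √287534 ≈ -2.9407e+5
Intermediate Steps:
(-276463 + √(163423 + 124111)) - 18138 = (-276463 + √287534) - 18138 = -294601 + √287534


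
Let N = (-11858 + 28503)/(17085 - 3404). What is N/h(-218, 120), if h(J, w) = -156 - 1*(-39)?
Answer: -16645/1600677 ≈ -0.010399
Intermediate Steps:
h(J, w) = -117 (h(J, w) = -156 + 39 = -117)
N = 16645/13681 ≈ 1.2167
N/h(-218, 120) = (16645/13681)/(-117) = (16645/13681)*(-1/117) = -16645/1600677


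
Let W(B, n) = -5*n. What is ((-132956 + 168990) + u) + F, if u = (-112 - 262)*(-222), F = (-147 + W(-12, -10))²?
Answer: 128471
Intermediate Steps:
F = 9409 (F = (-147 - 5*(-10))² = (-147 + 50)² = (-97)² = 9409)
u = 83028 (u = -374*(-222) = 83028)
((-132956 + 168990) + u) + F = ((-132956 + 168990) + 83028) + 9409 = (36034 + 83028) + 9409 = 119062 + 9409 = 128471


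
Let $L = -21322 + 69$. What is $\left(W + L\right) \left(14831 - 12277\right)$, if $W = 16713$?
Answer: $-11595160$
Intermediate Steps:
$L = -21253$
$\left(W + L\right) \left(14831 - 12277\right) = \left(16713 - 21253\right) \left(14831 - 12277\right) = \left(-4540\right) 2554 = -11595160$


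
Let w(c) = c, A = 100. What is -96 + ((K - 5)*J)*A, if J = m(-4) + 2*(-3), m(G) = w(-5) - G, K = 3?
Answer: 1304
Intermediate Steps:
m(G) = -5 - G
J = -7 (J = (-5 - 1*(-4)) + 2*(-3) = (-5 + 4) - 6 = -1 - 6 = -7)
-96 + ((K - 5)*J)*A = -96 + ((3 - 5)*(-7))*100 = -96 - 2*(-7)*100 = -96 + 14*100 = -96 + 1400 = 1304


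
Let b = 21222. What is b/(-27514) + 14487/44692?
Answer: -274929153/614827844 ≈ -0.44716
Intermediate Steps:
b/(-27514) + 14487/44692 = 21222/(-27514) + 14487/44692 = 21222*(-1/27514) + 14487*(1/44692) = -10611/13757 + 14487/44692 = -274929153/614827844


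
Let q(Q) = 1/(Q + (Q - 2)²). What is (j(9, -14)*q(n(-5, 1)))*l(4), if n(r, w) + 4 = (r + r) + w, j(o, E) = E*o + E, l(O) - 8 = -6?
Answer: -70/53 ≈ -1.3208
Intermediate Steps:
l(O) = 2 (l(O) = 8 - 6 = 2)
j(o, E) = E + E*o
n(r, w) = -4 + w + 2*r (n(r, w) = -4 + ((r + r) + w) = -4 + (2*r + w) = -4 + (w + 2*r) = -4 + w + 2*r)
q(Q) = 1/(Q + (-2 + Q)²)
(j(9, -14)*q(n(-5, 1)))*l(4) = ((-14*(1 + 9))/((-4 + 1 + 2*(-5)) + (-2 + (-4 + 1 + 2*(-5)))²))*2 = ((-14*10)/((-4 + 1 - 10) + (-2 + (-4 + 1 - 10))²))*2 = -140/(-13 + (-2 - 13)²)*2 = -140/(-13 + (-15)²)*2 = -140/(-13 + 225)*2 = -140/212*2 = -140*1/212*2 = -35/53*2 = -70/53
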